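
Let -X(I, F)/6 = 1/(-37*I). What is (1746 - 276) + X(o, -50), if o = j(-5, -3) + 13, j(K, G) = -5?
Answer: 217563/148 ≈ 1470.0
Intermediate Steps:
o = 8 (o = -5 + 13 = 8)
X(I, F) = 6/(37*I) (X(I, F) = -6*(-1/(37*I)) = -(-6)/(37*I) = 6/(37*I))
(1746 - 276) + X(o, -50) = (1746 - 276) + (6/37)/8 = 1470 + (6/37)*(⅛) = 1470 + 3/148 = 217563/148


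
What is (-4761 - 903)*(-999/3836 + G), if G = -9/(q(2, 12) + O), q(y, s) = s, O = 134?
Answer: 127707624/70007 ≈ 1824.2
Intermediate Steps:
G = -9/146 (G = -9/(12 + 134) = -9/146 ≈ -0.061644)
(-4761 - 903)*(-999/3836 + G) = (-4761 - 903)*(-999/3836 - 9/146) = -5664*(-999*1/3836 - 9/146) = -5664*(-999/3836 - 9/146) = -5664*(-90189/280028) = 127707624/70007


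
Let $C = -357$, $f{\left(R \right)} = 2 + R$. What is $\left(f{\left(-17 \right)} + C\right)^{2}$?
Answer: $138384$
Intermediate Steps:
$\left(f{\left(-17 \right)} + C\right)^{2} = \left(\left(2 - 17\right) - 357\right)^{2} = \left(-15 - 357\right)^{2} = \left(-372\right)^{2} = 138384$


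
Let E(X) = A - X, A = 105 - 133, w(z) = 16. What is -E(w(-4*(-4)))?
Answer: 44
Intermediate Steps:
A = -28
E(X) = -28 - X
-E(w(-4*(-4))) = -(-28 - 1*16) = -(-28 - 16) = -1*(-44) = 44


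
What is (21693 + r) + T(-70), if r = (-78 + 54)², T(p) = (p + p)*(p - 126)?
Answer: 49709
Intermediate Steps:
T(p) = 2*p*(-126 + p) (T(p) = (2*p)*(-126 + p) = 2*p*(-126 + p))
r = 576 (r = (-24)² = 576)
(21693 + r) + T(-70) = (21693 + 576) + 2*(-70)*(-126 - 70) = 22269 + 2*(-70)*(-196) = 22269 + 27440 = 49709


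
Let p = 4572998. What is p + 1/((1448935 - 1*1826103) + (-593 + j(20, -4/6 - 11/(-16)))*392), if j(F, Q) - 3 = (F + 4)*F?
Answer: 1921976183423/420288 ≈ 4.5730e+6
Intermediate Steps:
j(F, Q) = 3 + F*(4 + F) (j(F, Q) = 3 + (F + 4)*F = 3 + (4 + F)*F = 3 + F*(4 + F))
p + 1/((1448935 - 1*1826103) + (-593 + j(20, -4/6 - 11/(-16)))*392) = 4572998 + 1/((1448935 - 1*1826103) + (-593 + (3 + 20**2 + 4*20))*392) = 4572998 + 1/((1448935 - 1826103) + (-593 + (3 + 400 + 80))*392) = 4572998 + 1/(-377168 + (-593 + 483)*392) = 4572998 + 1/(-377168 - 110*392) = 4572998 + 1/(-377168 - 43120) = 4572998 + 1/(-420288) = 4572998 - 1/420288 = 1921976183423/420288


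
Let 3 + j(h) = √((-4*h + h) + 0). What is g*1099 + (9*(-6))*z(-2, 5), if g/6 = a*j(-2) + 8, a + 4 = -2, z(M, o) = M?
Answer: 171552 - 39564*√6 ≈ 74640.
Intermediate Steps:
j(h) = -3 + √3*√(-h) (j(h) = -3 + √((-4*h + h) + 0) = -3 + √(-3*h + 0) = -3 + √(-3*h) = -3 + √3*√(-h))
a = -6 (a = -4 - 2 = -6)
g = 156 - 36*√6 (g = 6*(-6*(-3 + √3*√(-1*(-2))) + 8) = 6*(-6*(-3 + √3*√2) + 8) = 6*(-6*(-3 + √6) + 8) = 6*((18 - 6*√6) + 8) = 6*(26 - 6*√6) = 156 - 36*√6 ≈ 67.818)
g*1099 + (9*(-6))*z(-2, 5) = (156 - 36*√6)*1099 + (9*(-6))*(-2) = (171444 - 39564*√6) - 54*(-2) = (171444 - 39564*√6) + 108 = 171552 - 39564*√6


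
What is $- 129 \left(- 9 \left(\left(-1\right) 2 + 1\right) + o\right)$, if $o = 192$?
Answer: $-25929$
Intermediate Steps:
$- 129 \left(- 9 \left(\left(-1\right) 2 + 1\right) + o\right) = - 129 \left(- 9 \left(\left(-1\right) 2 + 1\right) + 192\right) = - 129 \left(- 9 \left(-2 + 1\right) + 192\right) = - 129 \left(\left(-9\right) \left(-1\right) + 192\right) = - 129 \left(9 + 192\right) = \left(-129\right) 201 = -25929$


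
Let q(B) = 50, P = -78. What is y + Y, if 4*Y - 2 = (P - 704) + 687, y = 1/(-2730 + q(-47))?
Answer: -62311/2680 ≈ -23.250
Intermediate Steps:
y = -1/2680 (y = 1/(-2730 + 50) = 1/(-2680) = -1/2680 ≈ -0.00037313)
Y = -93/4 (Y = 1/2 + ((-78 - 704) + 687)/4 = 1/2 + (-782 + 687)/4 = 1/2 + (1/4)*(-95) = 1/2 - 95/4 = -93/4 ≈ -23.250)
y + Y = -1/2680 - 93/4 = -62311/2680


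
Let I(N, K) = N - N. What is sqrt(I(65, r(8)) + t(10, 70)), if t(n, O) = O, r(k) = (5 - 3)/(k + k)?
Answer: sqrt(70) ≈ 8.3666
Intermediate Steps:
r(k) = 1/k (r(k) = 2/((2*k)) = 2*(1/(2*k)) = 1/k)
I(N, K) = 0
sqrt(I(65, r(8)) + t(10, 70)) = sqrt(0 + 70) = sqrt(70)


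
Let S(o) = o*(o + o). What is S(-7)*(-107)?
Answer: -10486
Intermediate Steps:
S(o) = 2*o² (S(o) = o*(2*o) = 2*o²)
S(-7)*(-107) = (2*(-7)²)*(-107) = (2*49)*(-107) = 98*(-107) = -10486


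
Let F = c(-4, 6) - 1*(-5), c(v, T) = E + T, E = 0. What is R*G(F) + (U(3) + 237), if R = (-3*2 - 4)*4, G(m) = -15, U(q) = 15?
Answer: 852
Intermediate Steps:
c(v, T) = T (c(v, T) = 0 + T = T)
F = 11 (F = 6 - 1*(-5) = 6 + 5 = 11)
R = -40 (R = (-6 - 4)*4 = -10*4 = -40)
R*G(F) + (U(3) + 237) = -40*(-15) + (15 + 237) = 600 + 252 = 852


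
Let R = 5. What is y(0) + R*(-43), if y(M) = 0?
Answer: -215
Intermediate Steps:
y(0) + R*(-43) = 0 + 5*(-43) = 0 - 215 = -215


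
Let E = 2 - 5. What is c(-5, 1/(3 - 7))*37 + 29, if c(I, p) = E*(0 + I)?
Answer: 584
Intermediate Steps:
E = -3
c(I, p) = -3*I (c(I, p) = -3*(0 + I) = -3*I)
c(-5, 1/(3 - 7))*37 + 29 = -3*(-5)*37 + 29 = 15*37 + 29 = 555 + 29 = 584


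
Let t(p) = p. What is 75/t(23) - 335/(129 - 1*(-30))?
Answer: 4220/3657 ≈ 1.1540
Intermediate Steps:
75/t(23) - 335/(129 - 1*(-30)) = 75/23 - 335/(129 - 1*(-30)) = 75*(1/23) - 335/(129 + 30) = 75/23 - 335/159 = 4220/3657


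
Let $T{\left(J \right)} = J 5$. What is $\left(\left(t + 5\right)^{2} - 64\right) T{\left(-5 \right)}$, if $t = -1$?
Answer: $1200$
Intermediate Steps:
$T{\left(J \right)} = 5 J$
$\left(\left(t + 5\right)^{2} - 64\right) T{\left(-5 \right)} = \left(\left(-1 + 5\right)^{2} - 64\right) 5 \left(-5\right) = \left(4^{2} - 64\right) \left(-25\right) = \left(16 - 64\right) \left(-25\right) = \left(-48\right) \left(-25\right) = 1200$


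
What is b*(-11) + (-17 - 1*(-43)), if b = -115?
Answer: 1291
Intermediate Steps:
b*(-11) + (-17 - 1*(-43)) = -115*(-11) + (-17 - 1*(-43)) = 1265 + (-17 + 43) = 1265 + 26 = 1291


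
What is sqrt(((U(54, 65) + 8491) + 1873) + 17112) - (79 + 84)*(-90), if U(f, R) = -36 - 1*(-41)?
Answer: 14670 + sqrt(27481) ≈ 14836.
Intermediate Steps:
U(f, R) = 5 (U(f, R) = -36 + 41 = 5)
sqrt(((U(54, 65) + 8491) + 1873) + 17112) - (79 + 84)*(-90) = sqrt(((5 + 8491) + 1873) + 17112) - (79 + 84)*(-90) = sqrt((8496 + 1873) + 17112) - 163*(-90) = sqrt(10369 + 17112) - 1*(-14670) = sqrt(27481) + 14670 = 14670 + sqrt(27481)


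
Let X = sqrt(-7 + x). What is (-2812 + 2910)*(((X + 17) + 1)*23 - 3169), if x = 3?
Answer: -269990 + 4508*I ≈ -2.6999e+5 + 4508.0*I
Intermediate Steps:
X = 2*I (X = sqrt(-7 + 3) = sqrt(-4) = 2*I ≈ 2.0*I)
(-2812 + 2910)*(((X + 17) + 1)*23 - 3169) = (-2812 + 2910)*(((2*I + 17) + 1)*23 - 3169) = 98*(((17 + 2*I) + 1)*23 - 3169) = 98*((18 + 2*I)*23 - 3169) = 98*((414 + 46*I) - 3169) = 98*(-2755 + 46*I) = -269990 + 4508*I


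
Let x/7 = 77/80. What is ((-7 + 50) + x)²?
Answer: 15832441/6400 ≈ 2473.8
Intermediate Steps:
x = 539/80 (x = 7*(77/80) = 539/80 ≈ 6.7375)
((-7 + 50) + x)² = ((-7 + 50) + 539/80)² = (43 + 539/80)² = (3979/80)² = 15832441/6400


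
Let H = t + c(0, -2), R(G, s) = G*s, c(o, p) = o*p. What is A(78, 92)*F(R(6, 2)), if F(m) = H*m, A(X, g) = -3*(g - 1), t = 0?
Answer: 0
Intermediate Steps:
A(X, g) = 3 - 3*g (A(X, g) = -3*(-1 + g) = 3 - 3*g)
H = 0 (H = 0 + 0*(-2) = 0 + 0 = 0)
F(m) = 0 (F(m) = 0*m = 0)
A(78, 92)*F(R(6, 2)) = (3 - 3*92)*0 = (3 - 276)*0 = -273*0 = 0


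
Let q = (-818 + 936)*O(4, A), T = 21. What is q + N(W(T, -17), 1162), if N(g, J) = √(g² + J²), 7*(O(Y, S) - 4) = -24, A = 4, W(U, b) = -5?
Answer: 472/7 + √1350269 ≈ 1229.4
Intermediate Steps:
O(Y, S) = 4/7 (O(Y, S) = 4 + (⅐)*(-24) = 4 - 24/7 = 4/7)
N(g, J) = √(J² + g²)
q = 472/7 (q = (-818 + 936)*(4/7) = 118*(4/7) = 472/7 ≈ 67.429)
q + N(W(T, -17), 1162) = 472/7 + √(1162² + (-5)²) = 472/7 + √(1350244 + 25) = 472/7 + √1350269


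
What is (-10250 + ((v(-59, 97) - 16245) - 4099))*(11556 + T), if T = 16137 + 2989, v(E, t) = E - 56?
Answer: -942213538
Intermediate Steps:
v(E, t) = -56 + E
T = 19126
(-10250 + ((v(-59, 97) - 16245) - 4099))*(11556 + T) = (-10250 + (((-56 - 59) - 16245) - 4099))*(11556 + 19126) = (-10250 + ((-115 - 16245) - 4099))*30682 = (-10250 + (-16360 - 4099))*30682 = (-10250 - 20459)*30682 = -30709*30682 = -942213538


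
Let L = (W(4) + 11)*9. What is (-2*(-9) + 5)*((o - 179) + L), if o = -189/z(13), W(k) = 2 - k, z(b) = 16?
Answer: -40411/16 ≈ -2525.7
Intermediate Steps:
o = -189/16 ≈ -11.813
L = 81 (L = ((2 - 1*4) + 11)*9 = ((2 - 4) + 11)*9 = (-2 + 11)*9 = 9*9 = 81)
(-2*(-9) + 5)*((o - 179) + L) = (-2*(-9) + 5)*((-189/16 - 179) + 81) = (18 + 5)*(-3053/16 + 81) = 23*(-1757/16) = -40411/16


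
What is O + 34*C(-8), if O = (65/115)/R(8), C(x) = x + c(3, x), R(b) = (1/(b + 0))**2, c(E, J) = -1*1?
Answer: -6206/23 ≈ -269.83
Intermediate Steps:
c(E, J) = -1
R(b) = b**(-2) (R(b) = (1/b)**2 = b**(-2))
C(x) = -1 + x (C(x) = x - 1 = -1 + x)
O = 832/23 (O = (65/115)/(8**(-2)) = (65*(1/115))/(1/64) = (13/23)*64 = 832/23 ≈ 36.174)
O + 34*C(-8) = 832/23 + 34*(-1 - 8) = 832/23 + 34*(-9) = 832/23 - 306 = -6206/23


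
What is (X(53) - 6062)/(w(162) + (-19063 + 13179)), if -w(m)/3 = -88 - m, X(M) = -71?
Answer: 6133/5134 ≈ 1.1946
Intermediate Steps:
w(m) = 264 + 3*m (w(m) = -3*(-88 - m) = 264 + 3*m)
(X(53) - 6062)/(w(162) + (-19063 + 13179)) = (-71 - 6062)/((264 + 3*162) + (-19063 + 13179)) = -6133/((264 + 486) - 5884) = -6133/(750 - 5884) = -6133/(-5134) = -6133*(-1/5134) = 6133/5134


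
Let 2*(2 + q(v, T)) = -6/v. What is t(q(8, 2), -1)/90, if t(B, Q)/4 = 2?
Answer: 4/45 ≈ 0.088889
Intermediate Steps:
q(v, T) = -2 - 3/v (q(v, T) = -2 + (-6/v)/2 = -2 - 3/v)
t(B, Q) = 8 (t(B, Q) = 4*2 = 8)
t(q(8, 2), -1)/90 = 8/90 = 8*(1/90) = 4/45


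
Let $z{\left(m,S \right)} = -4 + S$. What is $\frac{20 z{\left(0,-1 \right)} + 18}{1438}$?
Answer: $- \frac{41}{719} \approx -0.057024$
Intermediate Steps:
$\frac{20 z{\left(0,-1 \right)} + 18}{1438} = \frac{20 \left(-4 - 1\right) + 18}{1438} = \left(20 \left(-5\right) + 18\right) \frac{1}{1438} = \left(-100 + 18\right) \frac{1}{1438} = \left(-82\right) \frac{1}{1438} = - \frac{41}{719}$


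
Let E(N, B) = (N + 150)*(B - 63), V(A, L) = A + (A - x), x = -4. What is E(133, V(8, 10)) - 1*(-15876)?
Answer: 3707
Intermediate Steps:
V(A, L) = 4 + 2*A (V(A, L) = A + (A - 1*(-4)) = A + (A + 4) = A + (4 + A) = 4 + 2*A)
E(N, B) = (-63 + B)*(150 + N) (E(N, B) = (150 + N)*(-63 + B) = (-63 + B)*(150 + N))
E(133, V(8, 10)) - 1*(-15876) = (-9450 - 63*133 + 150*(4 + 2*8) + (4 + 2*8)*133) - 1*(-15876) = (-9450 - 8379 + 150*(4 + 16) + (4 + 16)*133) + 15876 = (-9450 - 8379 + 150*20 + 20*133) + 15876 = (-9450 - 8379 + 3000 + 2660) + 15876 = -12169 + 15876 = 3707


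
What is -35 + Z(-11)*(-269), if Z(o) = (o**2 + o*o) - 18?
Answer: -60291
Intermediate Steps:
Z(o) = -18 + 2*o**2 (Z(o) = (o**2 + o**2) - 18 = 2*o**2 - 18 = -18 + 2*o**2)
-35 + Z(-11)*(-269) = -35 + (-18 + 2*(-11)**2)*(-269) = -35 + (-18 + 2*121)*(-269) = -35 + (-18 + 242)*(-269) = -35 + 224*(-269) = -35 - 60256 = -60291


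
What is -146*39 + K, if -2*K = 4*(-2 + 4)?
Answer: -5698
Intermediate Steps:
K = -4 (K = -2*(-2 + 4) = -2*2 = -1/2*8 = -4)
-146*39 + K = -146*39 - 4 = -5694 - 4 = -5698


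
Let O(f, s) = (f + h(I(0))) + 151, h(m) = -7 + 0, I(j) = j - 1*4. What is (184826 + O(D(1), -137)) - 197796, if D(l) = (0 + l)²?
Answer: -12825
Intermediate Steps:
I(j) = -4 + j (I(j) = j - 4 = -4 + j)
h(m) = -7
D(l) = l²
O(f, s) = 144 + f (O(f, s) = (f - 7) + 151 = (-7 + f) + 151 = 144 + f)
(184826 + O(D(1), -137)) - 197796 = (184826 + (144 + 1²)) - 197796 = (184826 + (144 + 1)) - 197796 = (184826 + 145) - 197796 = 184971 - 197796 = -12825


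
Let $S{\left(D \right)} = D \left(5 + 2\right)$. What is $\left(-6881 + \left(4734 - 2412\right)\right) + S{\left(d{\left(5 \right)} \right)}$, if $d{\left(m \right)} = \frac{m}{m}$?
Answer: $-4552$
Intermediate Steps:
$d{\left(m \right)} = 1$
$S{\left(D \right)} = 7 D$ ($S{\left(D \right)} = D 7 = 7 D$)
$\left(-6881 + \left(4734 - 2412\right)\right) + S{\left(d{\left(5 \right)} \right)} = \left(-6881 + \left(4734 - 2412\right)\right) + 7 \cdot 1 = \left(-6881 + 2322\right) + 7 = -4559 + 7 = -4552$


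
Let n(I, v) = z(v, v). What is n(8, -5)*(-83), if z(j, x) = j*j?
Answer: -2075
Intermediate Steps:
z(j, x) = j²
n(I, v) = v²
n(8, -5)*(-83) = (-5)²*(-83) = 25*(-83) = -2075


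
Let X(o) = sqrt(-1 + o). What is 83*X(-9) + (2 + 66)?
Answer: 68 + 83*I*sqrt(10) ≈ 68.0 + 262.47*I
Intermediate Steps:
83*X(-9) + (2 + 66) = 83*sqrt(-1 - 9) + (2 + 66) = 83*sqrt(-10) + 68 = 83*(I*sqrt(10)) + 68 = 83*I*sqrt(10) + 68 = 68 + 83*I*sqrt(10)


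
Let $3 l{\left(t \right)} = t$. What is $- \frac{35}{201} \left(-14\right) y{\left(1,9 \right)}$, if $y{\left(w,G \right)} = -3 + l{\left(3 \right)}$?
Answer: $- \frac{980}{201} \approx -4.8756$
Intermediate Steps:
$l{\left(t \right)} = \frac{t}{3}$
$y{\left(w,G \right)} = -2$ ($y{\left(w,G \right)} = -3 + \frac{1}{3} \cdot 3 = -3 + 1 = -2$)
$- \frac{35}{201} \left(-14\right) y{\left(1,9 \right)} = - \frac{35}{201} \left(-14\right) \left(-2\right) = \left(-35\right) \frac{1}{201} \left(-14\right) \left(-2\right) = \left(- \frac{35}{201}\right) \left(-14\right) \left(-2\right) = \frac{490}{201} \left(-2\right) = - \frac{980}{201}$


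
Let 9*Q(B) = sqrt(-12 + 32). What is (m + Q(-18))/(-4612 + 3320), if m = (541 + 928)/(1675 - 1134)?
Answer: -1469/698972 - sqrt(5)/5814 ≈ -0.0024863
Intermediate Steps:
Q(B) = 2*sqrt(5)/9 (Q(B) = sqrt(-12 + 32)/9 = sqrt(20)/9 = (2*sqrt(5))/9 = 2*sqrt(5)/9)
m = 1469/541 ≈ 2.7153
(m + Q(-18))/(-4612 + 3320) = (1469/541 + 2*sqrt(5)/9)/(-4612 + 3320) = (1469/541 + 2*sqrt(5)/9)/(-1292) = (1469/541 + 2*sqrt(5)/9)*(-1/1292) = -1469/698972 - sqrt(5)/5814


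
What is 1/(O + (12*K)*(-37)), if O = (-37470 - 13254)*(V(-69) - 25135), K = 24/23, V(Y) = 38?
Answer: 23/29279454588 ≈ 7.8553e-10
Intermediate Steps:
K = 24/23 (K = 24*(1/23) = 24/23 ≈ 1.0435)
O = 1273020228 (O = (-37470 - 13254)*(38 - 25135) = -50724*(-25097) = 1273020228)
1/(O + (12*K)*(-37)) = 1/(1273020228 + (12*(24/23))*(-37)) = 1/(1273020228 + (288/23)*(-37)) = 1/(1273020228 - 10656/23) = 1/(29279454588/23) = 23/29279454588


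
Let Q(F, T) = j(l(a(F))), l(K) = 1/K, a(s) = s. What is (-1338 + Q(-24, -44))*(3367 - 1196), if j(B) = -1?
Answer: -2906969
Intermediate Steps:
l(K) = 1/K
Q(F, T) = -1
(-1338 + Q(-24, -44))*(3367 - 1196) = (-1338 - 1)*(3367 - 1196) = -1339*2171 = -2906969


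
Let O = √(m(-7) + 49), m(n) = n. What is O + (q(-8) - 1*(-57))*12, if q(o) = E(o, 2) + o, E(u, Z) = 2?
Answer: 612 + √42 ≈ 618.48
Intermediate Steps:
q(o) = 2 + o
O = √42 (O = √(-7 + 49) = √42 ≈ 6.4807)
O + (q(-8) - 1*(-57))*12 = √42 + ((2 - 8) - 1*(-57))*12 = √42 + (-6 + 57)*12 = √42 + 51*12 = √42 + 612 = 612 + √42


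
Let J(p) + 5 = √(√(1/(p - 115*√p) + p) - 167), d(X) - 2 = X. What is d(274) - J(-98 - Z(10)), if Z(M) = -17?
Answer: 281 - √(-266105602908 + 39918*√13306*√(-9700083 + 115*I))/39918 ≈ 280.65 - 12.928*I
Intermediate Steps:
d(X) = 2 + X
J(p) = -5 + √(-167 + √(p + 1/(p - 115*√p))) (J(p) = -5 + √(√(1/(p - 115*√p) + p) - 167) = -5 + √(√(p + 1/(p - 115*√p)) - 167) = -5 + √(-167 + √(p + 1/(p - 115*√p))))
d(274) - J(-98 - Z(10)) = (2 + 274) - (-5 + √(-167 + √((-1 + (-98 - 1*(-17))*(-(-98 - 1*(-17)) + 115*√(-98 - 1*(-17))))/(-(-98 - 1*(-17)) + 115*√(-98 - 1*(-17)))))) = 276 - (-5 + √(-167 + √((-1 + (-98 + 17)*(-(-98 + 17) + 115*√(-98 + 17)))/(-(-98 + 17) + 115*√(-98 + 17))))) = 276 - (-5 + √(-167 + √((-1 - 81*(-1*(-81) + 115*√(-81)))/(-1*(-81) + 115*√(-81))))) = 276 - (-5 + √(-167 + √((-1 - 81*(81 + 115*(9*I)))/(81 + 115*(9*I))))) = 276 - (-5 + √(-167 + √((-1 - 81*(81 + 1035*I))/(81 + 1035*I)))) = 276 - (-5 + √(-167 + √(((81 - 1035*I)/1077786)*(-1 + (-6561 - 83835*I))))) = 276 - (-5 + √(-167 + √(((81 - 1035*I)/1077786)*(-6562 - 83835*I)))) = 276 - (-5 + √(-167 + √((-6562 - 83835*I)*(81 - 1035*I)/1077786))) = 276 - (-5 + √(-167 + √13306*√((-6562 - 83835*I)*(81 - 1035*I))/119754)) = 276 + (5 - √(-167 + √13306*√((-6562 - 83835*I)*(81 - 1035*I))/119754)) = 281 - √(-167 + √13306*√((-6562 - 83835*I)*(81 - 1035*I))/119754)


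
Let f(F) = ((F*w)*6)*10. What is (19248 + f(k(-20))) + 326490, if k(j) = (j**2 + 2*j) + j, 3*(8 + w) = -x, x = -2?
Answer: 196138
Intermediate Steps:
w = -22/3 (w = -8 + (-1*(-2))/3 = -8 + (1/3)*2 = -8 + 2/3 = -22/3 ≈ -7.3333)
k(j) = j**2 + 3*j
f(F) = -440*F (f(F) = ((F*(-22/3))*6)*10 = (-22*F/3*6)*10 = -44*F*10 = -440*F)
(19248 + f(k(-20))) + 326490 = (19248 - (-8800)*(3 - 20)) + 326490 = (19248 - (-8800)*(-17)) + 326490 = (19248 - 440*340) + 326490 = (19248 - 149600) + 326490 = -130352 + 326490 = 196138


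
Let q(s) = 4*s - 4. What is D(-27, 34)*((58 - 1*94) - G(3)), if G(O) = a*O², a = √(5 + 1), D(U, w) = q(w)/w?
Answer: -2376/17 - 594*√6/17 ≈ -225.35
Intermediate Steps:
q(s) = -4 + 4*s
D(U, w) = (-4 + 4*w)/w
a = √6 ≈ 2.4495
G(O) = √6*O²
D(-27, 34)*((58 - 1*94) - G(3)) = (4 - 4/34)*((58 - 1*94) - √6*3²) = (4 - 4*1/34)*((58 - 94) - √6*9) = (4 - 2/17)*(-36 - 9*√6) = 66*(-36 - 9*√6)/17 = -2376/17 - 594*√6/17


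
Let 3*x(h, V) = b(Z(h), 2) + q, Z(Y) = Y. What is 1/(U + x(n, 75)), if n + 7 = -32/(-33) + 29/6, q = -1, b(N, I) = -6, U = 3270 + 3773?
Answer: 3/21122 ≈ 0.00014203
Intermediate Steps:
U = 7043
n = -79/66 (n = -7 + (-32/(-33) + 29/6) = -7 + (-32*(-1/33) + 29*(1/6)) = -7 + (32/33 + 29/6) = -7 + 383/66 = -79/66 ≈ -1.1970)
x(h, V) = -7/3 (x(h, V) = (-6 - 1)/3 = (1/3)*(-7) = -7/3)
1/(U + x(n, 75)) = 1/(7043 - 7/3) = 1/(21122/3) = 3/21122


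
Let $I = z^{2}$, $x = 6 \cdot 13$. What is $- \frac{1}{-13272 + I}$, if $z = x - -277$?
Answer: $- \frac{1}{112753} \approx -8.8689 \cdot 10^{-6}$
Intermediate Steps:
$x = 78$
$z = 355$ ($z = 78 - -277 = 78 + 277 = 355$)
$I = 126025$ ($I = 355^{2} = 126025$)
$- \frac{1}{-13272 + I} = - \frac{1}{-13272 + 126025} = - \frac{1}{112753}$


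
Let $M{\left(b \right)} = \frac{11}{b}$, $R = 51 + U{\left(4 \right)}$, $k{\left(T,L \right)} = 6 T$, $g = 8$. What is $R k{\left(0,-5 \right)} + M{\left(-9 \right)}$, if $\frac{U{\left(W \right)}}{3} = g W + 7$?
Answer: $- \frac{11}{9} \approx -1.2222$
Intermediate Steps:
$U{\left(W \right)} = 21 + 24 W$ ($U{\left(W \right)} = 3 \left(8 W + 7\right) = 3 \left(7 + 8 W\right) = 21 + 24 W$)
$R = 168$ ($R = 51 + \left(21 + 24 \cdot 4\right) = 51 + \left(21 + 96\right) = 51 + 117 = 168$)
$R k{\left(0,-5 \right)} + M{\left(-9 \right)} = 168 \cdot 6 \cdot 0 + \frac{11}{-9} = 168 \cdot 0 + 11 \left(- \frac{1}{9}\right) = 0 - \frac{11}{9} = - \frac{11}{9}$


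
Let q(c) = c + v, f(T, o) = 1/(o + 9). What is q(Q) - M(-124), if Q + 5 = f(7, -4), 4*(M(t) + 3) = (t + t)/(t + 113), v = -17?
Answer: -1344/55 ≈ -24.436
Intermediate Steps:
M(t) = -3 + t/(2*(113 + t)) (M(t) = -3 + ((t + t)/(t + 113))/4 = -3 + ((2*t)/(113 + t))/4 = -3 + (2*t/(113 + t))/4 = -3 + t/(2*(113 + t)))
f(T, o) = 1/(9 + o)
Q = -24/5 (Q = -5 + 1/(9 - 4) = -5 + 1/5 = -5 + ⅕ = -24/5 ≈ -4.8000)
q(c) = -17 + c (q(c) = c - 17 = -17 + c)
q(Q) - M(-124) = (-17 - 24/5) - (-678 - 5*(-124))/(2*(113 - 124)) = -109/5 - (-678 + 620)/(2*(-11)) = -109/5 - (-1)*(-58)/(2*11) = -109/5 - 1*29/11 = -109/5 - 29/11 = -1344/55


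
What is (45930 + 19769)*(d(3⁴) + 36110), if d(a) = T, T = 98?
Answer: 2378829392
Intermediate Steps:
d(a) = 98
(45930 + 19769)*(d(3⁴) + 36110) = (45930 + 19769)*(98 + 36110) = 65699*36208 = 2378829392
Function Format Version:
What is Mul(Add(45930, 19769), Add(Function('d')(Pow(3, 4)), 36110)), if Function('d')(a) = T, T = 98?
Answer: 2378829392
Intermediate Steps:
Function('d')(a) = 98
Mul(Add(45930, 19769), Add(Function('d')(Pow(3, 4)), 36110)) = Mul(Add(45930, 19769), Add(98, 36110)) = Mul(65699, 36208) = 2378829392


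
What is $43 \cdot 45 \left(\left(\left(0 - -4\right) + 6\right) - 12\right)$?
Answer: $-3870$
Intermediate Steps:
$43 \cdot 45 \left(\left(\left(0 - -4\right) + 6\right) - 12\right) = 1935 \left(\left(\left(0 + 4\right) + 6\right) - 12\right) = 1935 \left(\left(4 + 6\right) - 12\right) = 1935 \left(10 - 12\right) = 1935 \left(-2\right) = -3870$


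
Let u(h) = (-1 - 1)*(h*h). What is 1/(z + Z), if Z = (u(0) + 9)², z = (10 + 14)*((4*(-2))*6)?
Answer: -1/1071 ≈ -0.00093371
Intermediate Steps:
z = -1152 (z = 24*(-8*6) = 24*(-48) = -1152)
u(h) = -2*h²
Z = 81 (Z = (-2*0² + 9)² = (-2*0 + 9)² = (0 + 9)² = 9² = 81)
1/(z + Z) = 1/(-1152 + 81) = 1/(-1071) = -1/1071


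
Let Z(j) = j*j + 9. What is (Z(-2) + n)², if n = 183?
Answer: 38416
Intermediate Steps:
Z(j) = 9 + j² (Z(j) = j² + 9 = 9 + j²)
(Z(-2) + n)² = ((9 + (-2)²) + 183)² = ((9 + 4) + 183)² = (13 + 183)² = 196² = 38416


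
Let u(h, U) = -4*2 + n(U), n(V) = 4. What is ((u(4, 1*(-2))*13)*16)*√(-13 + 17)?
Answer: -1664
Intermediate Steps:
u(h, U) = -4 (u(h, U) = -4*2 + 4 = -8 + 4 = -4)
((u(4, 1*(-2))*13)*16)*√(-13 + 17) = (-4*13*16)*√(-13 + 17) = (-52*16)*√4 = -832*2 = -1664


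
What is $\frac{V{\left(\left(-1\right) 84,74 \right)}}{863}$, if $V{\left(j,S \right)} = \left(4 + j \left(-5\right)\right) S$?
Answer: $\frac{31376}{863} \approx 36.357$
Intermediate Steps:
$V{\left(j,S \right)} = S \left(4 - 5 j\right)$ ($V{\left(j,S \right)} = \left(4 - 5 j\right) S = S \left(4 - 5 j\right)$)
$\frac{V{\left(\left(-1\right) 84,74 \right)}}{863} = \frac{74 \left(4 - 5 \left(\left(-1\right) 84\right)\right)}{863} = 74 \left(4 - -420\right) \frac{1}{863} = 74 \left(4 + 420\right) \frac{1}{863} = 74 \cdot 424 \cdot \frac{1}{863} = 31376 \cdot \frac{1}{863} = \frac{31376}{863}$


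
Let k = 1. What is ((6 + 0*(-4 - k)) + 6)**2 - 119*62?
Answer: -7234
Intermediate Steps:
((6 + 0*(-4 - k)) + 6)**2 - 119*62 = ((6 + 0*(-4 - 1*1)) + 6)**2 - 119*62 = ((6 + 0*(-4 - 1)) + 6)**2 - 7378 = ((6 + 0*(-5)) + 6)**2 - 7378 = ((6 + 0) + 6)**2 - 7378 = (6 + 6)**2 - 7378 = 12**2 - 7378 = 144 - 7378 = -7234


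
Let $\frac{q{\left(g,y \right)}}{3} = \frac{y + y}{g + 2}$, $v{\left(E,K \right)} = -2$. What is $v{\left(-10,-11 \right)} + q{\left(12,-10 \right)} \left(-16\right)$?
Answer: $\frac{466}{7} \approx 66.571$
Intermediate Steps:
$q{\left(g,y \right)} = \frac{6 y}{2 + g}$ ($q{\left(g,y \right)} = 3 \frac{y + y}{g + 2} = 3 \frac{2 y}{2 + g} = \frac{6 y}{2 + g}$)
$v{\left(-10,-11 \right)} + q{\left(12,-10 \right)} \left(-16\right) = -2 + 6 \left(-10\right) \frac{1}{2 + 12} \left(-16\right) = -2 + 6 \left(-10\right) \frac{1}{14} \left(-16\right) = -2 - - \frac{480}{7} = -2 + \frac{480}{7} = \frac{466}{7}$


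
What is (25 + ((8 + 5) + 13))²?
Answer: 2601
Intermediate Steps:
(25 + ((8 + 5) + 13))² = (25 + (13 + 13))² = (25 + 26)² = 51² = 2601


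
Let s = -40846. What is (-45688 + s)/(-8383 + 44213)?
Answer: -43267/17915 ≈ -2.4151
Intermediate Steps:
(-45688 + s)/(-8383 + 44213) = (-45688 - 40846)/(-8383 + 44213) = -86534/35830 = -86534*1/35830 = -43267/17915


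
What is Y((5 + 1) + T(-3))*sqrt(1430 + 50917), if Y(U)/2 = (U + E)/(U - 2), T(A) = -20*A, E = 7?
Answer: 73*sqrt(52347)/32 ≈ 521.94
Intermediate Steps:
T(A) = -20*A
Y(U) = 2*(7 + U)/(-2 + U) (Y(U) = 2*((U + 7)/(U - 2)) = 2*((7 + U)/(-2 + U)) = 2*(7 + U)/(-2 + U))
Y((5 + 1) + T(-3))*sqrt(1430 + 50917) = (2*(7 + ((5 + 1) - 20*(-3)))/(-2 + ((5 + 1) - 20*(-3))))*sqrt(1430 + 50917) = (2*(7 + (6 + 60))/(-2 + (6 + 60)))*sqrt(52347) = (2*(7 + 66)/(-2 + 66))*sqrt(52347) = (2*73/64)*sqrt(52347) = (2*(1/64)*73)*sqrt(52347) = 73*sqrt(52347)/32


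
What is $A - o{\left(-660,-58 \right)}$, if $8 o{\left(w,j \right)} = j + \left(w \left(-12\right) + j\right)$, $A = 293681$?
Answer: $\frac{585411}{2} \approx 2.9271 \cdot 10^{5}$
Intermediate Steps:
$o{\left(w,j \right)} = - \frac{3 w}{2} + \frac{j}{4}$ ($o{\left(w,j \right)} = \frac{j + \left(w \left(-12\right) + j\right)}{8} = \frac{j + \left(- 12 w + j\right)}{8} = \frac{j + \left(j - 12 w\right)}{8} = \frac{- 12 w + 2 j}{8} = - \frac{3 w}{2} + \frac{j}{4}$)
$A - o{\left(-660,-58 \right)} = 293681 - \left(\left(- \frac{3}{2}\right) \left(-660\right) + \frac{1}{4} \left(-58\right)\right) = 293681 - \left(990 - \frac{29}{2}\right) = 293681 - \frac{1951}{2} = \frac{585411}{2}$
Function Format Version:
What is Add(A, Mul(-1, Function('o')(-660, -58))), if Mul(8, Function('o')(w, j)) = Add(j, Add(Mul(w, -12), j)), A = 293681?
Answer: Rational(585411, 2) ≈ 2.9271e+5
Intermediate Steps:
Function('o')(w, j) = Add(Mul(Rational(-3, 2), w), Mul(Rational(1, 4), j)) (Function('o')(w, j) = Mul(Rational(1, 8), Add(j, Add(Mul(w, -12), j))) = Mul(Rational(1, 8), Add(j, Add(Mul(-12, w), j))) = Mul(Rational(1, 8), Add(j, Add(j, Mul(-12, w)))) = Mul(Rational(1, 8), Add(Mul(-12, w), Mul(2, j))) = Add(Mul(Rational(-3, 2), w), Mul(Rational(1, 4), j)))
Add(A, Mul(-1, Function('o')(-660, -58))) = Add(293681, Mul(-1, Add(Mul(Rational(-3, 2), -660), Mul(Rational(1, 4), -58)))) = Add(293681, Mul(-1, Add(990, Rational(-29, 2)))) = Add(293681, Mul(-1, Rational(1951, 2))) = Add(293681, Rational(-1951, 2)) = Rational(585411, 2)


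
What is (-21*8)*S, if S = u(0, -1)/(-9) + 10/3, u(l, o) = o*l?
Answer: -560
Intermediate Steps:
u(l, o) = l*o
S = 10/3 (S = (0*(-1))/(-9) + 10/3 = 0*(-1/9) + 10*(1/3) = 0 + 10/3 = 10/3 ≈ 3.3333)
(-21*8)*S = -21*8*(10/3) = -168*10/3 = -560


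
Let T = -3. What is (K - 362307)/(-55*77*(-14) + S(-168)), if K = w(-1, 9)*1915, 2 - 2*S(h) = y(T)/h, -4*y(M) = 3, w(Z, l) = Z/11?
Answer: -1786306816/292186037 ≈ -6.1136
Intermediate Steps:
w(Z, l) = Z/11 (w(Z, l) = Z*(1/11) = Z/11)
y(M) = -3/4 (y(M) = -1/4*3 = -3/4)
S(h) = 1 + 3/(8*h) (S(h) = 1 - (-3)/(8*h) = 1 + 3/(8*h))
K = -1915/11 (K = ((1/11)*(-1))*1915 = -1/11*1915 = -1915/11 ≈ -174.09)
(K - 362307)/(-55*77*(-14) + S(-168)) = (-1915/11 - 362307)/(-55*77*(-14) + (3/8 - 168)/(-168)) = -3987292/(11*(-4235*(-14) - 1/168*(-1341/8))) = -3987292/(11*(59290 + 447/448)) = -3987292/(11*26562367/448) = -3987292/11*448/26562367 = -1786306816/292186037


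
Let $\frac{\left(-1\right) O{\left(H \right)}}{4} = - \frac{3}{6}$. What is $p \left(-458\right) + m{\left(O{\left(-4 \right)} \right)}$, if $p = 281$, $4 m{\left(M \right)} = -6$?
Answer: $- \frac{257399}{2} \approx -1.287 \cdot 10^{5}$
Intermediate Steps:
$O{\left(H \right)} = 2$ ($O{\left(H \right)} = - 4 \left(- \frac{3}{6}\right) = - 4 \left(\left(-3\right) \frac{1}{6}\right) = \left(-4\right) \left(- \frac{1}{2}\right) = 2$)
$m{\left(M \right)} = - \frac{3}{2}$ ($m{\left(M \right)} = \frac{1}{4} \left(-6\right) = - \frac{3}{2}$)
$p \left(-458\right) + m{\left(O{\left(-4 \right)} \right)} = 281 \left(-458\right) - \frac{3}{2} = -128698 - \frac{3}{2} = - \frac{257399}{2}$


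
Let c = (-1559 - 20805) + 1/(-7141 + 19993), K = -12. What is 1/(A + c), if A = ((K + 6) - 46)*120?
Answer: -12852/367618607 ≈ -3.4960e-5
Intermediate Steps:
A = -6240 (A = ((-12 + 6) - 46)*120 = (-6 - 46)*120 = -52*120 = -6240)
c = -287422127/12852 (c = -22364 + 1/12852 = -287422127/12852 ≈ -22364.)
1/(A + c) = 1/(-6240 - 287422127/12852) = 1/(-367618607/12852) = -12852/367618607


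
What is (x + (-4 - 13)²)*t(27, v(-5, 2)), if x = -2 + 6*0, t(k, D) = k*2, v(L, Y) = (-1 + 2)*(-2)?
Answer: 15498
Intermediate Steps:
v(L, Y) = -2 (v(L, Y) = 1*(-2) = -2)
t(k, D) = 2*k
x = -2 (x = -2 + 0 = -2)
(x + (-4 - 13)²)*t(27, v(-5, 2)) = (-2 + (-4 - 13)²)*(2*27) = (-2 + (-17)²)*54 = (-2 + 289)*54 = 287*54 = 15498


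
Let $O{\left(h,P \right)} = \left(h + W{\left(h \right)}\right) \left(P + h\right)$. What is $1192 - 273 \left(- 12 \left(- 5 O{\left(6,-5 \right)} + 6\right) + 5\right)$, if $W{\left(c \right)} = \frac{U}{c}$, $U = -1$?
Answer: $-76067$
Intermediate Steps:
$W{\left(c \right)} = - \frac{1}{c}$
$O{\left(h,P \right)} = \left(P + h\right) \left(h - \frac{1}{h}\right)$ ($O{\left(h,P \right)} = \left(h - \frac{1}{h}\right) \left(P + h\right) = \left(P + h\right) \left(h - \frac{1}{h}\right)$)
$1192 - 273 \left(- 12 \left(- 5 O{\left(6,-5 \right)} + 6\right) + 5\right) = 1192 - 273 \left(- 12 \left(- 5 \left(-1 + 6^{2} - 30 - - \frac{5}{6}\right) + 6\right) + 5\right) = 1192 - 273 \left(- 12 \left(- 5 \left(-1 + 36 - 30 - \left(-5\right) \frac{1}{6}\right) + 6\right) + 5\right) = 1192 - 273 \left(- 12 \left(- 5 \left(-1 + 36 - 30 + \frac{5}{6}\right) + 6\right) + 5\right) = 1192 - 273 \left(- 12 \left(\left(-5\right) \frac{35}{6} + 6\right) + 5\right) = 1192 - 273 \left(- 12 \left(- \frac{175}{6} + 6\right) + 5\right) = 1192 - 273 \left(\left(-12\right) \left(- \frac{139}{6}\right) + 5\right) = 1192 - 273 \left(278 + 5\right) = 1192 - 77259 = -76067$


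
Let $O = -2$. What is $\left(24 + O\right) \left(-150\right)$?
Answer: $-3300$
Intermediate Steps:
$\left(24 + O\right) \left(-150\right) = \left(24 - 2\right) \left(-150\right) = 22 \left(-150\right) = -3300$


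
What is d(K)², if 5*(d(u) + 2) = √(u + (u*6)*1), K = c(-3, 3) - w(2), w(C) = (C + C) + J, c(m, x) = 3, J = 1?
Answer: (10 - I*√14)²/25 ≈ 3.44 - 2.9933*I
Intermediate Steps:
w(C) = 1 + 2*C (w(C) = (C + C) + 1 = 2*C + 1 = 1 + 2*C)
K = -2 (K = 3 - (1 + 2*2) = 3 - (1 + 4) = 3 - 1*5 = 3 - 5 = -2)
d(u) = -2 + √7*√u/5 (d(u) = -2 + √(u + (u*6)*1)/5 = -2 + √(u + (6*u)*1)/5 = -2 + √(u + 6*u)/5 = -2 + √(7*u)/5 = -2 + (√7*√u)/5 = -2 + √7*√u/5)
d(K)² = (-2 + √7*√(-2)/5)² = (-2 + √7*(I*√2)/5)² = (-2 + I*√14/5)²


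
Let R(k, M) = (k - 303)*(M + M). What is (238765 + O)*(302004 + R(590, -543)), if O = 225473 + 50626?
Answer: -4982853792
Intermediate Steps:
O = 276099
R(k, M) = 2*M*(-303 + k) (R(k, M) = (-303 + k)*(2*M) = 2*M*(-303 + k))
(238765 + O)*(302004 + R(590, -543)) = (238765 + 276099)*(302004 + 2*(-543)*(-303 + 590)) = 514864*(302004 + 2*(-543)*287) = 514864*(302004 - 311682) = 514864*(-9678) = -4982853792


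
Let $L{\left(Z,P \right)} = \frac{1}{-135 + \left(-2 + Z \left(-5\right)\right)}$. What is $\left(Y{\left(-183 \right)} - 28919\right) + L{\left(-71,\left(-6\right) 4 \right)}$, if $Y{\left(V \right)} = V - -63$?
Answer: $- \frac{6330501}{218} \approx -29039.0$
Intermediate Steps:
$Y{\left(V \right)} = 63 + V$ ($Y{\left(V \right)} = V + 63 = 63 + V$)
$L{\left(Z,P \right)} = \frac{1}{-137 - 5 Z}$ ($L{\left(Z,P \right)} = \frac{1}{-135 - \left(2 + 5 Z\right)} = \frac{1}{-137 - 5 Z}$)
$\left(Y{\left(-183 \right)} - 28919\right) + L{\left(-71,\left(-6\right) 4 \right)} = \left(\left(63 - 183\right) - 28919\right) - \frac{1}{137 + 5 \left(-71\right)} = \left(-120 - 28919\right) - \frac{1}{137 - 355} = -29039 - \frac{1}{-218} = -29039 - - \frac{1}{218} = -29039 + \frac{1}{218} = - \frac{6330501}{218}$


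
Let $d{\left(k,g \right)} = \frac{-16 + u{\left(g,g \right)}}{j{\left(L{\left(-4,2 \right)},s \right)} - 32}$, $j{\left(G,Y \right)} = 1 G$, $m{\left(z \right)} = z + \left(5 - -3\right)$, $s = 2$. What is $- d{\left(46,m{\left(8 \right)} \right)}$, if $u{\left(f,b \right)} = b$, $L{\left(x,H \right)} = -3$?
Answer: $0$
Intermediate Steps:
$m{\left(z \right)} = 8 + z$ ($m{\left(z \right)} = z + \left(5 + 3\right) = z + 8 = 8 + z$)
$j{\left(G,Y \right)} = G$
$d{\left(k,g \right)} = \frac{16}{35} - \frac{g}{35}$ ($d{\left(k,g \right)} = \frac{-16 + g}{-3 - 32} = \frac{-16 + g}{-35} = \left(-16 + g\right) \left(- \frac{1}{35}\right) = \frac{16}{35} - \frac{g}{35}$)
$- d{\left(46,m{\left(8 \right)} \right)} = - (\frac{16}{35} - \frac{8 + 8}{35}) = - (\frac{16}{35} - \frac{16}{35}) = \left(-1\right) 0 = 0$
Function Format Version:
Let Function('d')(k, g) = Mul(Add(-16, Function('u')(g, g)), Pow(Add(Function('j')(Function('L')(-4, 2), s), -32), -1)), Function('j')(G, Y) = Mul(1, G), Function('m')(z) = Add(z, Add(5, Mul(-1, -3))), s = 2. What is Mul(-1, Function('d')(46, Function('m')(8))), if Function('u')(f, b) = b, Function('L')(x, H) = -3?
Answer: 0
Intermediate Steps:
Function('m')(z) = Add(8, z) (Function('m')(z) = Add(z, Add(5, 3)) = Add(z, 8) = Add(8, z))
Function('j')(G, Y) = G
Function('d')(k, g) = Add(Rational(16, 35), Mul(Rational(-1, 35), g)) (Function('d')(k, g) = Mul(Add(-16, g), Pow(Add(-3, -32), -1)) = Mul(Add(-16, g), Pow(-35, -1)) = Mul(Add(-16, g), Rational(-1, 35)) = Add(Rational(16, 35), Mul(Rational(-1, 35), g)))
Mul(-1, Function('d')(46, Function('m')(8))) = Mul(-1, Add(Rational(16, 35), Mul(Rational(-1, 35), Add(8, 8)))) = Mul(-1, Add(Rational(16, 35), Mul(Rational(-1, 35), 16))) = Mul(-1, Add(Rational(16, 35), Rational(-16, 35))) = Mul(-1, 0) = 0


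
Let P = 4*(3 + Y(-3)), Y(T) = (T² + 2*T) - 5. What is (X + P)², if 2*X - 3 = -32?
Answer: 441/4 ≈ 110.25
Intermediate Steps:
X = -29/2 (X = 3/2 + (½)*(-32) = 3/2 - 16 = -29/2 ≈ -14.500)
Y(T) = -5 + T² + 2*T
P = 4 (P = 4*(3 + (-5 + (-3)² + 2*(-3))) = 4*(3 + (-5 + 9 - 6)) = 4*(3 - 2) = 4*1 = 4)
(X + P)² = (-29/2 + 4)² = (-21/2)² = 441/4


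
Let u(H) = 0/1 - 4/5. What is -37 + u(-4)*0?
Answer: -37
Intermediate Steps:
u(H) = -4/5 (u(H) = 0*1 - 4*1/5 = 0 - 4/5 = -4/5)
-37 + u(-4)*0 = -37 - 4/5*0 = -37 + 0 = -37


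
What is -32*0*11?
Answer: 0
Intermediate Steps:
-32*0*11 = -8*0*11 = 0*11 = 0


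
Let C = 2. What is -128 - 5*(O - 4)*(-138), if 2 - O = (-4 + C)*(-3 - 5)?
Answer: -12548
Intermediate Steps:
O = -14 (O = 2 - (-4 + 2)*(-3 - 5) = 2 - (-2)*(-8) = 2 - 1*16 = 2 - 16 = -14)
-128 - 5*(O - 4)*(-138) = -128 - 5*(-14 - 4)*(-138) = -128 - 5*(-18)*(-138) = -128 + 90*(-138) = -128 - 12420 = -12548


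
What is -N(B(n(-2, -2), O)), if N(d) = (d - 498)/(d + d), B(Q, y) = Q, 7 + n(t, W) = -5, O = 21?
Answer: -85/4 ≈ -21.250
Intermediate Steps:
n(t, W) = -12 (n(t, W) = -7 - 5 = -12)
N(d) = (-498 + d)/(2*d) (N(d) = (-498 + d)/((2*d)) = (-498 + d)*(1/(2*d)) = (-498 + d)/(2*d))
-N(B(n(-2, -2), O)) = -(-498 - 12)/(2*(-12)) = -(-1)*(-510)/(2*12) = -1*85/4 = -85/4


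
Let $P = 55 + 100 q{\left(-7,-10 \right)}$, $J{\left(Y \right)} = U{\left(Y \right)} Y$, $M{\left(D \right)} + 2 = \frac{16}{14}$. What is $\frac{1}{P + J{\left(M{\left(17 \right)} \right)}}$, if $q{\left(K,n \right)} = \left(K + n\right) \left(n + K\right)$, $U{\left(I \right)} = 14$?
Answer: $\frac{1}{28943} \approx 3.4551 \cdot 10^{-5}$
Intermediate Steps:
$M{\left(D \right)} = - \frac{6}{7}$ ($M{\left(D \right)} = -2 + \frac{16}{14} = -2 + 16 \cdot \frac{1}{14} = -2 + \frac{8}{7} = - \frac{6}{7}$)
$q{\left(K,n \right)} = \left(K + n\right)^{2}$ ($q{\left(K,n \right)} = \left(K + n\right) \left(K + n\right) = \left(K + n\right)^{2}$)
$J{\left(Y \right)} = 14 Y$
$P = 28955$ ($P = 55 + 100 \left(-7 - 10\right)^{2} = 55 + 100 \left(-17\right)^{2} = 55 + 100 \cdot 289 = 55 + 28900 = 28955$)
$\frac{1}{P + J{\left(M{\left(17 \right)} \right)}} = \frac{1}{28955 + 14 \left(- \frac{6}{7}\right)} = \frac{1}{28955 - 12} = \frac{1}{28943}$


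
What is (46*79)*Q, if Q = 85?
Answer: 308890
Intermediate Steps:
(46*79)*Q = (46*79)*85 = 3634*85 = 308890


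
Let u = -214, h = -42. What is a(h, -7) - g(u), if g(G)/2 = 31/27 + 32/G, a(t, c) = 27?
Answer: 72233/2889 ≈ 25.003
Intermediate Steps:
g(G) = 62/27 + 64/G (g(G) = 2*(31/27 + 32/G) = 62/27 + 64/G)
a(h, -7) - g(u) = 27 - (62/27 + 64/(-214)) = 27 - (62/27 + 64*(-1/214)) = 27 - (62/27 - 32/107) = 27 - 1*5770/2889 = 27 - 5770/2889 = 72233/2889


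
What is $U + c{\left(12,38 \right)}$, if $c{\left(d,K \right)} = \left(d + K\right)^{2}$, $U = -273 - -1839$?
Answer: $4066$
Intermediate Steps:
$U = 1566$ ($U = -273 + 1839 = 1566$)
$c{\left(d,K \right)} = \left(K + d\right)^{2}$
$U + c{\left(12,38 \right)} = 1566 + \left(38 + 12\right)^{2} = 1566 + 50^{2} = 1566 + 2500 = 4066$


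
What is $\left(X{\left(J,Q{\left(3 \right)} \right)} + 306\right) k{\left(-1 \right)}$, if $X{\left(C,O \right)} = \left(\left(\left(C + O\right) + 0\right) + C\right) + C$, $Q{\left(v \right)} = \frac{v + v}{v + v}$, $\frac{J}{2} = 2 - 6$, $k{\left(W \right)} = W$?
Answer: $-283$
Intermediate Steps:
$J = -8$ ($J = 2 \left(2 - 6\right) = 2 \left(-4\right) = -8$)
$Q{\left(v \right)} = 1$ ($Q{\left(v \right)} = \frac{2 v}{2 v} = 2 v \frac{1}{2 v} = 1$)
$X{\left(C,O \right)} = O + 3 C$ ($X{\left(C,O \right)} = \left(\left(C + O\right) + C\right) + C = \left(O + 2 C\right) + C = O + 3 C$)
$\left(X{\left(J,Q{\left(3 \right)} \right)} + 306\right) k{\left(-1 \right)} = \left(\left(1 + 3 \left(-8\right)\right) + 306\right) \left(-1\right) = \left(\left(1 - 24\right) + 306\right) \left(-1\right) = \left(-23 + 306\right) \left(-1\right) = 283 \left(-1\right) = -283$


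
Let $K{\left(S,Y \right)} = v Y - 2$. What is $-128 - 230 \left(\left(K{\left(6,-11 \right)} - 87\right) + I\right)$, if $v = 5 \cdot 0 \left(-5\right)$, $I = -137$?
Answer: $51852$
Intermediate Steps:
$v = 0$ ($v = 0 \left(-5\right) = 0$)
$K{\left(S,Y \right)} = -2$ ($K{\left(S,Y \right)} = 0 Y - 2 = 0 - 2 = -2$)
$-128 - 230 \left(\left(K{\left(6,-11 \right)} - 87\right) + I\right) = -128 - 230 \left(\left(-2 - 87\right) - 137\right) = -128 - 230 \left(-89 - 137\right) = -128 - -51980 = -128 + 51980 = 51852$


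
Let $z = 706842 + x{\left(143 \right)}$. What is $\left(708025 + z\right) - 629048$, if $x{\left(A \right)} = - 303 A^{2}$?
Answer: $-5410228$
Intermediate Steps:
$z = -5489205$ ($z = 706842 - 303 \cdot 143^{2} = 706842 - 6196047 = -5489205$)
$\left(708025 + z\right) - 629048 = \left(708025 - 5489205\right) - 629048 = -4781180 - 629048 = -5410228$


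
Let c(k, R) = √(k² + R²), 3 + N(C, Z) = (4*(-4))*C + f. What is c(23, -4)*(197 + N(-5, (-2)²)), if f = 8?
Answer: 282*√545 ≈ 6583.4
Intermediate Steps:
N(C, Z) = 5 - 16*C (N(C, Z) = -3 + ((4*(-4))*C + 8) = -3 + (-16*C + 8) = -3 + (8 - 16*C) = 5 - 16*C)
c(k, R) = √(R² + k²)
c(23, -4)*(197 + N(-5, (-2)²)) = √((-4)² + 23²)*(197 + (5 - 16*(-5))) = √(16 + 529)*(197 + (5 + 80)) = √545*(197 + 85) = √545*282 = 282*√545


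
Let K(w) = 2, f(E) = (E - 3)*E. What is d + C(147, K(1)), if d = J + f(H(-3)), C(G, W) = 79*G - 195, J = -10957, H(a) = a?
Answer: 479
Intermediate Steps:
f(E) = E*(-3 + E) (f(E) = (-3 + E)*E = E*(-3 + E))
C(G, W) = -195 + 79*G
d = -10939 (d = -10957 - 3*(-3 - 3) = -10957 - 3*(-6) = -10957 + 18 = -10939)
d + C(147, K(1)) = -10939 + (-195 + 79*147) = -10939 + (-195 + 11613) = -10939 + 11418 = 479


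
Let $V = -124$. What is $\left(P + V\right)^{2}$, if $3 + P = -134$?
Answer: $68121$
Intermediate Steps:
$P = -137$ ($P = -3 - 134 = -137$)
$\left(P + V\right)^{2} = \left(-137 - 124\right)^{2} = \left(-261\right)^{2} = 68121$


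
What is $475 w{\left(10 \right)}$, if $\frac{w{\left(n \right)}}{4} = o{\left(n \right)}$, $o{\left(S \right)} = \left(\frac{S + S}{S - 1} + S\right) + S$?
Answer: $\frac{380000}{9} \approx 42222.0$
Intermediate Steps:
$o{\left(S \right)} = 2 S + \frac{2 S}{-1 + S}$ ($o{\left(S \right)} = \left(\frac{2 S}{-1 + S} + S\right) + S = \left(S + \frac{2 S}{-1 + S}\right) + S = 2 S + \frac{2 S}{-1 + S}$)
$w{\left(n \right)} = \frac{8 n^{2}}{-1 + n}$ ($w{\left(n \right)} = 4 \frac{2 n^{2}}{-1 + n} = \frac{8 n^{2}}{-1 + n}$)
$475 w{\left(10 \right)} = 475 \frac{8 \cdot 10^{2}}{-1 + 10} = 475 \cdot 8 \cdot 100 \cdot \frac{1}{9} = 475 \cdot \frac{800}{9} = \frac{380000}{9}$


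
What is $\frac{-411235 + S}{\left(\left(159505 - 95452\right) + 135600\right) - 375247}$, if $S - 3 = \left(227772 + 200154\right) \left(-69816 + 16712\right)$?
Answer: $\frac{11362496768}{87797} \approx 1.2942 \cdot 10^{5}$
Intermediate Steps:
$S = -22724582301$ ($S = 3 + \left(227772 + 200154\right) \left(-69816 + 16712\right) = 3 + 427926 \left(-53104\right) = 3 - 22724582304 = -22724582301$)
$\frac{-411235 + S}{\left(\left(159505 - 95452\right) + 135600\right) - 375247} = \frac{-411235 - 22724582301}{\left(\left(159505 - 95452\right) + 135600\right) - 375247} = - \frac{22724993536}{\left(64053 + 135600\right) - 375247} = - \frac{22724993536}{199653 - 375247} = - \frac{22724993536}{-175594} = \left(-22724993536\right) \left(- \frac{1}{175594}\right) = \frac{11362496768}{87797}$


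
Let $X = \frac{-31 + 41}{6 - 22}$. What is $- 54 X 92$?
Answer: $3105$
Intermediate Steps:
$X = - \frac{5}{8}$ ($X = \frac{10}{-16} = 10 \left(- \frac{1}{16}\right) = - \frac{5}{8} \approx -0.625$)
$- 54 X 92 = \left(-54\right) \left(- \frac{5}{8}\right) 92 = \frac{135}{4} \cdot 92 = 3105$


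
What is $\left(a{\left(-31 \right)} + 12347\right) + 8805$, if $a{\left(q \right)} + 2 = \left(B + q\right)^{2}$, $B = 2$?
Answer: $21991$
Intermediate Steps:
$a{\left(q \right)} = -2 + \left(2 + q\right)^{2}$
$\left(a{\left(-31 \right)} + 12347\right) + 8805 = \left(\left(-2 + \left(2 - 31\right)^{2}\right) + 12347\right) + 8805 = \left(\left(-2 + \left(-29\right)^{2}\right) + 12347\right) + 8805 = \left(\left(-2 + 841\right) + 12347\right) + 8805 = \left(839 + 12347\right) + 8805 = 13186 + 8805 = 21991$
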